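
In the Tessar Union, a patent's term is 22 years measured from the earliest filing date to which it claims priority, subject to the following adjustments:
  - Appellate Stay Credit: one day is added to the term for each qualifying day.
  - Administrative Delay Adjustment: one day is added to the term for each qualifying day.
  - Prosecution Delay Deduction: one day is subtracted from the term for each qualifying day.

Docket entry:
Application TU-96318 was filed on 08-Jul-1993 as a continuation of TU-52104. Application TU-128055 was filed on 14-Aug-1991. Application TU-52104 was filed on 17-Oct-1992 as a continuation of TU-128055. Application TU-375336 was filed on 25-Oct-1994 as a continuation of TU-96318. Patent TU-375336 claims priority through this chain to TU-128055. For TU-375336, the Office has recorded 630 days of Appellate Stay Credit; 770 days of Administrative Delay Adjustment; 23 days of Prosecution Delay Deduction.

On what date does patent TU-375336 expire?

2017-05-22

Earliest priority filing: 14 August 1991.
Base term: 14 August 1991 + 22 years → 14 August 2013.
Appellate Stay Credit: +630 days → 6 May 2015.
Administrative Delay Adjustment: +770 days → 14 June 2017.
Prosecution Delay Deduction: −23 days → 22 May 2017.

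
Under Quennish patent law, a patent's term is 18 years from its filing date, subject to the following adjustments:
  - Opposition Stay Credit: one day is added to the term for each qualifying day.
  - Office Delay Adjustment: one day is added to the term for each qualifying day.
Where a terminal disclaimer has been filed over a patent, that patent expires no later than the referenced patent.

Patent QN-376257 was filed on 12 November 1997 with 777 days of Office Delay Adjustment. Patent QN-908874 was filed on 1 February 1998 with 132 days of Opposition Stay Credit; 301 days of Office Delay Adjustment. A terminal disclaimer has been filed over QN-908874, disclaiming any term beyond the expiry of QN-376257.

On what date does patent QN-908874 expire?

2017-04-09

Natural term of QN-908874:
  Base: filing + 18 years → 1 February 2016.
  Opposition Stay Credit: +132 days → 12 June 2016.
  Office Delay Adjustment: +301 days → 9 April 2017.
Expiry of referenced patent QN-376257:
  Base: filing + 18 years → 12 November 2015.
  Office Delay Adjustment: +777 days → 28 December 2017.
Terminal disclaimer: QN-908874 expires on the earlier of 9 April 2017 and 28 December 2017.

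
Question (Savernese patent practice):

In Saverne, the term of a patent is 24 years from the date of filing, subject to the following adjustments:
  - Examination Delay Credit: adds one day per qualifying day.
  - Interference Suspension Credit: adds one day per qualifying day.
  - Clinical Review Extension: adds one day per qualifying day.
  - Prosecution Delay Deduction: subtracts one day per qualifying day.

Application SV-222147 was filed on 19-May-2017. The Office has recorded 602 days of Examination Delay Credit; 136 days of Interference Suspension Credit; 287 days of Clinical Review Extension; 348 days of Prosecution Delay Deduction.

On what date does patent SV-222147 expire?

2043-03-27

Base term: filing date + 24 years → 19 May 2041.
Examination Delay Credit: +602 days → 11 January 2043.
Interference Suspension Credit: +136 days → 27 May 2043.
Clinical Review Extension: +287 days → 9 March 2044.
Prosecution Delay Deduction: −348 days → 27 March 2043.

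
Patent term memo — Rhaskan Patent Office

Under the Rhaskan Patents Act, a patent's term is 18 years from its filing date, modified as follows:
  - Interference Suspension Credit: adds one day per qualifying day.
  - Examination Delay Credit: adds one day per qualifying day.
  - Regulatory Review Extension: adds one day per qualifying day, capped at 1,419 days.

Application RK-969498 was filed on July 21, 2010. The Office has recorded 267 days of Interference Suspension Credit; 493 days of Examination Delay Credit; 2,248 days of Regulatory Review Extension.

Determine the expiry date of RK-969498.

Base term: filing date + 18 years → 21 July 2028.
Interference Suspension Credit: +267 days → 14 April 2029.
Examination Delay Credit: +493 days → 20 August 2030.
Regulatory Review Extension: 2248 days claimed exceeds the 1419-day cap, so +1419 days → 9 July 2034.

2034-07-09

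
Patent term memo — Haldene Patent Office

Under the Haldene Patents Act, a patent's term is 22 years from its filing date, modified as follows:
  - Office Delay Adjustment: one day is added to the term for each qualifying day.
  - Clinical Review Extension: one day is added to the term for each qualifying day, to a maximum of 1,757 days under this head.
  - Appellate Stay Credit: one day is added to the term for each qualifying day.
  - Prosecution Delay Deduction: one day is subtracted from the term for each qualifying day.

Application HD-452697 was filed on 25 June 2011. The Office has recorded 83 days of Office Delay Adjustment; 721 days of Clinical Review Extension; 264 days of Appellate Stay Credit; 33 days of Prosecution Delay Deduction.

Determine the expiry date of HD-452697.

Base term: filing date + 22 years → 25 June 2033.
Office Delay Adjustment: +83 days → 16 September 2033.
Clinical Review Extension: 721 days (within the 1757-day cap) → +721 days → 7 September 2035.
Appellate Stay Credit: +264 days → 28 May 2036.
Prosecution Delay Deduction: −33 days → 25 April 2036.

2036-04-25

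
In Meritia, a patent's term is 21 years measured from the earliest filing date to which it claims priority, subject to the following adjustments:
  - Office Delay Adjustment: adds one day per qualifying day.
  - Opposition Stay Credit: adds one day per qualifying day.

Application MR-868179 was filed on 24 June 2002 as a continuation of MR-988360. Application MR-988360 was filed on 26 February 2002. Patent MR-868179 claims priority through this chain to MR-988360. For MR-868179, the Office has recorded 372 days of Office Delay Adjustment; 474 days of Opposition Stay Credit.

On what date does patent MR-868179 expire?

June 21, 2025

Earliest priority filing: 26 February 2002.
Base term: 26 February 2002 + 21 years → 26 February 2023.
Office Delay Adjustment: +372 days → 4 March 2024.
Opposition Stay Credit: +474 days → 21 June 2025.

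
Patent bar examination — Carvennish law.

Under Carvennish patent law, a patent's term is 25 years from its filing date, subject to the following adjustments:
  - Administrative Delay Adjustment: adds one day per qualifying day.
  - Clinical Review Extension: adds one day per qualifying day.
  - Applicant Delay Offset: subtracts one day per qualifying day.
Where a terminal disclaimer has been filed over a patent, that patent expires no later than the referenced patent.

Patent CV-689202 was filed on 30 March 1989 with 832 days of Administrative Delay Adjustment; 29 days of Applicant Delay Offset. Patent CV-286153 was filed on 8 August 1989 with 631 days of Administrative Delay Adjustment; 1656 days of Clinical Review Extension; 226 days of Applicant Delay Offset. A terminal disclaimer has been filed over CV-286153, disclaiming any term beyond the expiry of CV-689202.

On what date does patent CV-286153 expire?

June 10, 2016

Natural term of CV-286153:
  Base: filing + 25 years → 8 August 2014.
  Administrative Delay Adjustment: +631 days → 30 April 2016.
  Clinical Review Extension: +1656 days → 11 November 2020.
  Applicant Delay Offset: −226 days → 30 March 2020.
Expiry of referenced patent CV-689202:
  Base: filing + 25 years → 30 March 2014.
  Administrative Delay Adjustment: +832 days → 9 July 2016.
  Applicant Delay Offset: −29 days → 10 June 2016.
Terminal disclaimer: CV-286153 expires on the earlier of 30 March 2020 and 10 June 2016.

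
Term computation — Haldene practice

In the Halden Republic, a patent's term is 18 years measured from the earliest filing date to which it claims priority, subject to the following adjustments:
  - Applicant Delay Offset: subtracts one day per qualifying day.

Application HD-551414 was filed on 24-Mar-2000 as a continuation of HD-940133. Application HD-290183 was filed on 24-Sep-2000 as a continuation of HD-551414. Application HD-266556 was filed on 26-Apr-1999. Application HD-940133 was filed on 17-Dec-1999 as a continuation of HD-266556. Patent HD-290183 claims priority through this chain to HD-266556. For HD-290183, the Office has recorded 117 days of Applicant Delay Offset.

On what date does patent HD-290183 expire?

2016-12-30

Earliest priority filing: 26 April 1999.
Base term: 26 April 1999 + 18 years → 26 April 2017.
Applicant Delay Offset: −117 days → 30 December 2016.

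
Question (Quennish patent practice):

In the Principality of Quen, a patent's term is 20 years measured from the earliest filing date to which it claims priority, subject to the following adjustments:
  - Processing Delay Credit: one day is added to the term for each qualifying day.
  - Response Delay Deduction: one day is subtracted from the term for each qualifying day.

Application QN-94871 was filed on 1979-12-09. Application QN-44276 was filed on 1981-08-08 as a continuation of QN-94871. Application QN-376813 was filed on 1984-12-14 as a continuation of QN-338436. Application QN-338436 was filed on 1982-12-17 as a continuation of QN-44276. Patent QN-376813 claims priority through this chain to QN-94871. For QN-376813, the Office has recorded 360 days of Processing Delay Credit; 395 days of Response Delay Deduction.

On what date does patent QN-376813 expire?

Earliest priority filing: 9 December 1979.
Base term: 9 December 1979 + 20 years → 9 December 1999.
Processing Delay Credit: +360 days → 3 December 2000.
Response Delay Deduction: −395 days → 4 November 1999.

November 4, 1999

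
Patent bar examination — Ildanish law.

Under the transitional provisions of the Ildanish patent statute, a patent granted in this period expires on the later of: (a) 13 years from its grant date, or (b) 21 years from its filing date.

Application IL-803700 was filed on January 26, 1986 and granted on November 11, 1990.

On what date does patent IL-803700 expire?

2007-01-26

(a) grant + 13 years → 11 November 2003.
(b) filing + 21 years → 26 January 2007.
Later of the two: 26 January 2007.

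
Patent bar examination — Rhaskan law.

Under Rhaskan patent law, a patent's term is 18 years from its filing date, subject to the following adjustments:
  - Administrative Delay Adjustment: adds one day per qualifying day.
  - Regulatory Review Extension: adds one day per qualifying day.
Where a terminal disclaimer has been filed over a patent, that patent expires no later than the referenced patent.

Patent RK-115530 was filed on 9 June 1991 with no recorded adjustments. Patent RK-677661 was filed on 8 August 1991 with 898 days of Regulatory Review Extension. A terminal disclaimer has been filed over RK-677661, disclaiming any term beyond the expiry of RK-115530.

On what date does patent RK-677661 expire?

June 9, 2009

Natural term of RK-677661:
  Base: filing + 18 years → 8 August 2009.
  Regulatory Review Extension: +898 days → 23 January 2012.
Expiry of referenced patent RK-115530:
  Base: filing + 18 years → 9 June 2009.
Terminal disclaimer: RK-677661 expires on the earlier of 23 January 2012 and 9 June 2009.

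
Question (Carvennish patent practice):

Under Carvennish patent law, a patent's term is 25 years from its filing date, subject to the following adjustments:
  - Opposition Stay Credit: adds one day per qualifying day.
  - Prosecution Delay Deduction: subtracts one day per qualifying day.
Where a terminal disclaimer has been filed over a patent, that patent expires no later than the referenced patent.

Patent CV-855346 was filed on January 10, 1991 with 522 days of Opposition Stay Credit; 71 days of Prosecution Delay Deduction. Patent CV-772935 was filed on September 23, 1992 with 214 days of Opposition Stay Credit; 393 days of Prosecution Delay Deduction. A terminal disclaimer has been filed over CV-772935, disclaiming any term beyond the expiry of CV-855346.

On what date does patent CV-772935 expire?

2017-03-28

Natural term of CV-772935:
  Base: filing + 25 years → 23 September 2017.
  Opposition Stay Credit: +214 days → 25 April 2018.
  Prosecution Delay Deduction: −393 days → 28 March 2017.
Expiry of referenced patent CV-855346:
  Base: filing + 25 years → 10 January 2016.
  Opposition Stay Credit: +522 days → 15 June 2017.
  Prosecution Delay Deduction: −71 days → 5 April 2017.
Terminal disclaimer: CV-772935 expires on the earlier of 28 March 2017 and 5 April 2017.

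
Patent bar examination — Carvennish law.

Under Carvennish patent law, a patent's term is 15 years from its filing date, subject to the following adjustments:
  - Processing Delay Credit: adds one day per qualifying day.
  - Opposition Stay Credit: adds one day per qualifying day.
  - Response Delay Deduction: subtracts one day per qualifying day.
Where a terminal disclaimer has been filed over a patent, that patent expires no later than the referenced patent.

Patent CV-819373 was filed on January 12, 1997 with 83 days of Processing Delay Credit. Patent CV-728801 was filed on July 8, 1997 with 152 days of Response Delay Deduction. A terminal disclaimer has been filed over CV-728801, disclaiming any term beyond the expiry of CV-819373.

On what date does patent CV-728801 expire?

Natural term of CV-728801:
  Base: filing + 15 years → 8 July 2012.
  Response Delay Deduction: −152 days → 7 February 2012.
Expiry of referenced patent CV-819373:
  Base: filing + 15 years → 12 January 2012.
  Processing Delay Credit: +83 days → 4 April 2012.
Terminal disclaimer: CV-728801 expires on the earlier of 7 February 2012 and 4 April 2012.

February 7, 2012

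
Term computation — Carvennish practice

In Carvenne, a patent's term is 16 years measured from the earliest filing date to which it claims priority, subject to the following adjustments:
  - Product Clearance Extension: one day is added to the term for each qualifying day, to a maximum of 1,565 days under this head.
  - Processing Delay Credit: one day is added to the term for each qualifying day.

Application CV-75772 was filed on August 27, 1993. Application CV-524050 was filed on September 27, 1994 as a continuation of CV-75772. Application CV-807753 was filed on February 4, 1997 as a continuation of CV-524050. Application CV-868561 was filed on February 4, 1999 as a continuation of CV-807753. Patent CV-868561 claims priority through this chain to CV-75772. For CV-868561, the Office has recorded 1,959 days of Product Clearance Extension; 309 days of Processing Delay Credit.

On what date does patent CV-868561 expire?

2014-10-14

Earliest priority filing: 27 August 1993.
Base term: 27 August 1993 + 16 years → 27 August 2009.
Product Clearance Extension: 1959 days claimed exceeds the 1565-day cap, so +1565 days → 9 December 2013.
Processing Delay Credit: +309 days → 14 October 2014.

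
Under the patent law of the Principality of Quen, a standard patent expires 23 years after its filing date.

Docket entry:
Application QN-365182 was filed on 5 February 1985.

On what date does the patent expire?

Filing date + 23 years → 5 February 2008.

February 5, 2008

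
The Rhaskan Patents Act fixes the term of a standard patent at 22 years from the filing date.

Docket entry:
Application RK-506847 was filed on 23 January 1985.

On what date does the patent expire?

January 23, 2007

Filing date + 22 years → 23 January 2007.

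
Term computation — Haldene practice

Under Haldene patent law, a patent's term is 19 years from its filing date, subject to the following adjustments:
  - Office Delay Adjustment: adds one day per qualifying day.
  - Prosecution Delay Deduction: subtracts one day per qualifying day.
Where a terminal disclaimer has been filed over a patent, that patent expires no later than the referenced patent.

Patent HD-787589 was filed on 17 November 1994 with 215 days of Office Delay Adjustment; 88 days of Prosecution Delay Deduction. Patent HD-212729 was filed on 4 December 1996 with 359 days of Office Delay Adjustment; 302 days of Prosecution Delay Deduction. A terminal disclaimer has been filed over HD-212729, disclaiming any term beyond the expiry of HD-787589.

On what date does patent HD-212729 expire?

Natural term of HD-212729:
  Base: filing + 19 years → 4 December 2015.
  Office Delay Adjustment: +359 days → 27 November 2016.
  Prosecution Delay Deduction: −302 days → 30 January 2016.
Expiry of referenced patent HD-787589:
  Base: filing + 19 years → 17 November 2013.
  Office Delay Adjustment: +215 days → 20 June 2014.
  Prosecution Delay Deduction: −88 days → 24 March 2014.
Terminal disclaimer: HD-212729 expires on the earlier of 30 January 2016 and 24 March 2014.

March 24, 2014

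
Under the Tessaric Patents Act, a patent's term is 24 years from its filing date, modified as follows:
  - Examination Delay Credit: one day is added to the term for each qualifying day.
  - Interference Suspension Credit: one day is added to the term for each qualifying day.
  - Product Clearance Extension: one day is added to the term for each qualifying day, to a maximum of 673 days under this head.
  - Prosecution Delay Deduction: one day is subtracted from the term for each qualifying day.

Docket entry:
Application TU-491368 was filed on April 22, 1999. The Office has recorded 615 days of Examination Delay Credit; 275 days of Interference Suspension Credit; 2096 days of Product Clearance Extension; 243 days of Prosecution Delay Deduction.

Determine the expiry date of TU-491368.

Base term: filing date + 24 years → 22 April 2023.
Examination Delay Credit: +615 days → 27 December 2024.
Interference Suspension Credit: +275 days → 28 September 2025.
Product Clearance Extension: 2096 days claimed exceeds the 673-day cap, so +673 days → 2 August 2027.
Prosecution Delay Deduction: −243 days → 2 December 2026.

2026-12-02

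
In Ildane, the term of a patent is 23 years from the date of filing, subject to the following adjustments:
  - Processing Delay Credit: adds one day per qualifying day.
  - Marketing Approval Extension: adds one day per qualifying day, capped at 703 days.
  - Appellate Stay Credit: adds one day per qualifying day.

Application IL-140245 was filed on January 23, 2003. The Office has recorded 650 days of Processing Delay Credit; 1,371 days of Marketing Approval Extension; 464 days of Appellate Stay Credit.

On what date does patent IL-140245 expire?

January 14, 2031

Base term: filing date + 23 years → 23 January 2026.
Processing Delay Credit: +650 days → 4 November 2027.
Marketing Approval Extension: 1371 days claimed exceeds the 703-day cap, so +703 days → 7 October 2029.
Appellate Stay Credit: +464 days → 14 January 2031.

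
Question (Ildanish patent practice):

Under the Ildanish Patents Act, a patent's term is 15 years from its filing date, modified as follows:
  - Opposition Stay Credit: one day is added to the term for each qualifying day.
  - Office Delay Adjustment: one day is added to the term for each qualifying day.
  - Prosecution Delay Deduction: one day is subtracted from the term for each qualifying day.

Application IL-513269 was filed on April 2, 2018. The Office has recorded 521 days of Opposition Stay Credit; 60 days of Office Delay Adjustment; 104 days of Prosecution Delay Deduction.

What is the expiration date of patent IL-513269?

July 23, 2034

Base term: filing date + 15 years → 2 April 2033.
Opposition Stay Credit: +521 days → 5 September 2034.
Office Delay Adjustment: +60 days → 4 November 2034.
Prosecution Delay Deduction: −104 days → 23 July 2034.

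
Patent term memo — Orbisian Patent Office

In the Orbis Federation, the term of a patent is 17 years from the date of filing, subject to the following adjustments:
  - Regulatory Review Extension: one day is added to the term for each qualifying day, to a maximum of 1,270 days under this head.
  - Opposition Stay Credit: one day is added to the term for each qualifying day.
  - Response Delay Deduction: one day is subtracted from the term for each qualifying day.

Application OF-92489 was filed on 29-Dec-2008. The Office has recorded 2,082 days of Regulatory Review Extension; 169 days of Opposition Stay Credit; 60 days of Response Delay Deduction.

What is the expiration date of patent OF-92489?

Base term: filing date + 17 years → 29 December 2025.
Regulatory Review Extension: 2082 days claimed exceeds the 1270-day cap, so +1270 days → 21 June 2029.
Opposition Stay Credit: +169 days → 7 December 2029.
Response Delay Deduction: −60 days → 8 October 2029.

October 8, 2029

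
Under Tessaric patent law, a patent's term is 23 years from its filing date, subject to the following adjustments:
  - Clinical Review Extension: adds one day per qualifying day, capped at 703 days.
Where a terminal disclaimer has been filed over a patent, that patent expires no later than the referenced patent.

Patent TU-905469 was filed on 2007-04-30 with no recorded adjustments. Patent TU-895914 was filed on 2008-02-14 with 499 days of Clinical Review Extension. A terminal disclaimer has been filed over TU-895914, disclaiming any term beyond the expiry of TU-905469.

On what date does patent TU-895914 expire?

Natural term of TU-895914:
  Base: filing + 23 years → 14 February 2031.
  Clinical Review Extension: 499 days (within the 703-day cap) → +499 days → 27 June 2032.
Expiry of referenced patent TU-905469:
  Base: filing + 23 years → 30 April 2030.
Terminal disclaimer: TU-895914 expires on the earlier of 27 June 2032 and 30 April 2030.

2030-04-30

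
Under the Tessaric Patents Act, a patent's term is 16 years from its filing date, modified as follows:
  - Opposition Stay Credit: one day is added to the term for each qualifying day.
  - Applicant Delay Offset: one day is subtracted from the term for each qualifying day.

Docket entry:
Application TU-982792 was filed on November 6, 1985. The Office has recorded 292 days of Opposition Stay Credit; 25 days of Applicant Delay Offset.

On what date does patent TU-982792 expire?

July 31, 2002

Base term: filing date + 16 years → 6 November 2001.
Opposition Stay Credit: +292 days → 25 August 2002.
Applicant Delay Offset: −25 days → 31 July 2002.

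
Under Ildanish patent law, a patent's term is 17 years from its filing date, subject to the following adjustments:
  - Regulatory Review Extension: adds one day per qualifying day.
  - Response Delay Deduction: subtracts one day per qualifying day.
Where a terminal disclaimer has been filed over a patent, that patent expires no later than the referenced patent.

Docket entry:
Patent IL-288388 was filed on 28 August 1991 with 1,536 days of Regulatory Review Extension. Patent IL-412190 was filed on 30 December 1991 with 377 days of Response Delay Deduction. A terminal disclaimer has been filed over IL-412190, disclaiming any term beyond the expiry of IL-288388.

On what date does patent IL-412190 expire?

2007-12-19

Natural term of IL-412190:
  Base: filing + 17 years → 30 December 2008.
  Response Delay Deduction: −377 days → 19 December 2007.
Expiry of referenced patent IL-288388:
  Base: filing + 17 years → 28 August 2008.
  Regulatory Review Extension: +1536 days → 11 November 2012.
Terminal disclaimer: IL-412190 expires on the earlier of 19 December 2007 and 11 November 2012.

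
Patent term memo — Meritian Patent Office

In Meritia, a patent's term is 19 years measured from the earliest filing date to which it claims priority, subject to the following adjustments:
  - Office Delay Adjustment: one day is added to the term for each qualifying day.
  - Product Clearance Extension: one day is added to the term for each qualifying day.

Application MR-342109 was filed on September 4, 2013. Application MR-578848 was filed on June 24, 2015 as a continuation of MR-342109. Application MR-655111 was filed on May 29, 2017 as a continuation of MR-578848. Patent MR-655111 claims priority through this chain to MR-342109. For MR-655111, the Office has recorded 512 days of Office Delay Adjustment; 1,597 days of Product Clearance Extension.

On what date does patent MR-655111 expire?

Earliest priority filing: 4 September 2013.
Base term: 4 September 2013 + 19 years → 4 September 2032.
Office Delay Adjustment: +512 days → 29 January 2034.
Product Clearance Extension: +1597 days → 14 June 2038.

June 14, 2038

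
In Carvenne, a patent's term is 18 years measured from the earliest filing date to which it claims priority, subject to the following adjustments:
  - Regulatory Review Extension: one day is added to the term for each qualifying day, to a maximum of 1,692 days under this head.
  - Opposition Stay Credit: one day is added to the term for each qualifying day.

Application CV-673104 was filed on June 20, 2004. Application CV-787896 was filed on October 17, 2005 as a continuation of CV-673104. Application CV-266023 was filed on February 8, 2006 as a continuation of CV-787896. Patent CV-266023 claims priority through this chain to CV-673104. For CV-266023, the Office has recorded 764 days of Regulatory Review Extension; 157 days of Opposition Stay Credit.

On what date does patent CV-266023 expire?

December 27, 2024

Earliest priority filing: 20 June 2004.
Base term: 20 June 2004 + 18 years → 20 June 2022.
Regulatory Review Extension: 764 days (within the 1692-day cap) → +764 days → 23 July 2024.
Opposition Stay Credit: +157 days → 27 December 2024.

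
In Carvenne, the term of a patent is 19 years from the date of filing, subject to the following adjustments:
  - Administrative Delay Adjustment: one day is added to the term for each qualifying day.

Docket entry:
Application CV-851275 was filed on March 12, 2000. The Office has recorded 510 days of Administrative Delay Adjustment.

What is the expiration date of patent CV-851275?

August 3, 2020

Base term: filing date + 19 years → 12 March 2019.
Administrative Delay Adjustment: +510 days → 3 August 2020.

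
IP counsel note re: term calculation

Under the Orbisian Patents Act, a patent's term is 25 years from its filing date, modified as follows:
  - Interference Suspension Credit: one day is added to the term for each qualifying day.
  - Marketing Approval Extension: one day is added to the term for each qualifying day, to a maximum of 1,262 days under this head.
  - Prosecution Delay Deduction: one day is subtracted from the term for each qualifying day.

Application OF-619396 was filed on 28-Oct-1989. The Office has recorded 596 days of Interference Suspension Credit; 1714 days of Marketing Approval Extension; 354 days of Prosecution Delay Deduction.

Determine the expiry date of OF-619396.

December 10, 2018

Base term: filing date + 25 years → 28 October 2014.
Interference Suspension Credit: +596 days → 15 June 2016.
Marketing Approval Extension: 1714 days claimed exceeds the 1262-day cap, so +1262 days → 29 November 2019.
Prosecution Delay Deduction: −354 days → 10 December 2018.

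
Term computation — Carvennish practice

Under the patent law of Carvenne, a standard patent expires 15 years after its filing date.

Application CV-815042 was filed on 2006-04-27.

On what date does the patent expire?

April 27, 2021

Filing date + 15 years → 27 April 2021.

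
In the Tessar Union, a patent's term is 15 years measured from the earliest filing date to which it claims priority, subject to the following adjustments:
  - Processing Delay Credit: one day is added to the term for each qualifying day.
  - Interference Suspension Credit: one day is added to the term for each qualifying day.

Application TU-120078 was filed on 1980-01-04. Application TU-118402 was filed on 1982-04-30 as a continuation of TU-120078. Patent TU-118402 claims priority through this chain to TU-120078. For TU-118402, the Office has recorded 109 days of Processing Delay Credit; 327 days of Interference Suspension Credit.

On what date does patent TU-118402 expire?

1996-03-15

Earliest priority filing: 4 January 1980.
Base term: 4 January 1980 + 15 years → 4 January 1995.
Processing Delay Credit: +109 days → 23 April 1995.
Interference Suspension Credit: +327 days → 15 March 1996.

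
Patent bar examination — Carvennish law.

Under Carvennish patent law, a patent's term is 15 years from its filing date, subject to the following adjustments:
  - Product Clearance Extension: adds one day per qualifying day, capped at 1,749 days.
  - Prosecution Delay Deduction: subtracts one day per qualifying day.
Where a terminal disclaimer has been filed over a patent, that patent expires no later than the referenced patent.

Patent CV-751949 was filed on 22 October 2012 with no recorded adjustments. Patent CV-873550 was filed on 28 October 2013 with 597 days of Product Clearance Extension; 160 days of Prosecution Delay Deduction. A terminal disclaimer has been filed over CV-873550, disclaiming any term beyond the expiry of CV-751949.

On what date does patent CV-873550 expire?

Natural term of CV-873550:
  Base: filing + 15 years → 28 October 2028.
  Product Clearance Extension: 597 days (within the 1749-day cap) → +597 days → 17 June 2030.
  Prosecution Delay Deduction: −160 days → 8 January 2030.
Expiry of referenced patent CV-751949:
  Base: filing + 15 years → 22 October 2027.
Terminal disclaimer: CV-873550 expires on the earlier of 8 January 2030 and 22 October 2027.

2027-10-22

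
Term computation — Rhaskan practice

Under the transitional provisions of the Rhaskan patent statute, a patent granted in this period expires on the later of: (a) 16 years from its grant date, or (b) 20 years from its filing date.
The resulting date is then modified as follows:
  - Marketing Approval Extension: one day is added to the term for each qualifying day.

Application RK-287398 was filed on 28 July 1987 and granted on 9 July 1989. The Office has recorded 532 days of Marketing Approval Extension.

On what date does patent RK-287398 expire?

January 10, 2009

(a) grant + 16 years → 9 July 2005.
(b) filing + 20 years → 28 July 2007.
Later of the two: 28 July 2007.
Marketing Approval Extension: +532 days → 10 January 2009.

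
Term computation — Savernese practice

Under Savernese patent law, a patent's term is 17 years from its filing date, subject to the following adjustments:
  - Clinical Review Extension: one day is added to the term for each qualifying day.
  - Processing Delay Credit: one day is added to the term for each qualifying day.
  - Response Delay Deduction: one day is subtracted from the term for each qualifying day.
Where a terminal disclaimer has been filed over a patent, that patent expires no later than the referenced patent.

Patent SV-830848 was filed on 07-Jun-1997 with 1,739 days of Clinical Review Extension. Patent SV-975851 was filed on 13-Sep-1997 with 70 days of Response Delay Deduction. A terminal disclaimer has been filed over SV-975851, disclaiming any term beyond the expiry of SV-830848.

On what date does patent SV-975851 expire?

July 5, 2014

Natural term of SV-975851:
  Base: filing + 17 years → 13 September 2014.
  Response Delay Deduction: −70 days → 5 July 2014.
Expiry of referenced patent SV-830848:
  Base: filing + 17 years → 7 June 2014.
  Clinical Review Extension: +1739 days → 12 March 2019.
Terminal disclaimer: SV-975851 expires on the earlier of 5 July 2014 and 12 March 2019.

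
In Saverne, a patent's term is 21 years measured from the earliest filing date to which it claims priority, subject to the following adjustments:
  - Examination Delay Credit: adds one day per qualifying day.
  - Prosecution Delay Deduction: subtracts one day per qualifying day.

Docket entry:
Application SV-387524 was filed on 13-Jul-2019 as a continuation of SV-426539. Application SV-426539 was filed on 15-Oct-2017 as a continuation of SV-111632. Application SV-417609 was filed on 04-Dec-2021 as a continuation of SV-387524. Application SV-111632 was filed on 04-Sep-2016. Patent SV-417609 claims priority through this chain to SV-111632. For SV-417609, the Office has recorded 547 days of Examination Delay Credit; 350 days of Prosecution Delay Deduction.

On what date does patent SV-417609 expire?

Earliest priority filing: 4 September 2016.
Base term: 4 September 2016 + 21 years → 4 September 2037.
Examination Delay Credit: +547 days → 5 March 2039.
Prosecution Delay Deduction: −350 days → 20 March 2038.

March 20, 2038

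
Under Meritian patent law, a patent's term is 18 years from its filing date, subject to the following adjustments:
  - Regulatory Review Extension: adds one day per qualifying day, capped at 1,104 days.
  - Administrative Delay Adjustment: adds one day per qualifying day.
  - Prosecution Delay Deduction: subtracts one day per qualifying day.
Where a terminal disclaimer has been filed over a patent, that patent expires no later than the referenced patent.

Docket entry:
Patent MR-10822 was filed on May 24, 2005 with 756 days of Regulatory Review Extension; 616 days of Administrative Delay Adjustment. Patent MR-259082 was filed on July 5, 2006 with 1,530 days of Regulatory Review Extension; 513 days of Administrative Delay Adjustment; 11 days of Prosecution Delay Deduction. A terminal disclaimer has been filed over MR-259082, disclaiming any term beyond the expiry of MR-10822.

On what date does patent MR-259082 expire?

Natural term of MR-259082:
  Base: filing + 18 years → 5 July 2024.
  Regulatory Review Extension: 1530 days claimed exceeds the 1104-day cap, so +1104 days → 14 July 2027.
  Administrative Delay Adjustment: +513 days → 8 December 2028.
  Prosecution Delay Deduction: −11 days → 27 November 2028.
Expiry of referenced patent MR-10822:
  Base: filing + 18 years → 24 May 2023.
  Regulatory Review Extension: 756 days (within the 1104-day cap) → +756 days → 18 June 2025.
  Administrative Delay Adjustment: +616 days → 24 February 2027.
Terminal disclaimer: MR-259082 expires on the earlier of 27 November 2028 and 24 February 2027.

2027-02-24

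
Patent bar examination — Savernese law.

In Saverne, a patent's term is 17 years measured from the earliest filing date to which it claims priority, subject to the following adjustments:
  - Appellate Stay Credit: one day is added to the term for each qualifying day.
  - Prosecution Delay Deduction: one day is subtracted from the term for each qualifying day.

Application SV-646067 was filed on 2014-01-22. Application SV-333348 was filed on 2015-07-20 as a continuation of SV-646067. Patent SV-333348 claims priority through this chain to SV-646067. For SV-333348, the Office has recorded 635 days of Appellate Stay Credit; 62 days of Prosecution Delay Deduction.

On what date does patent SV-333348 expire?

2032-08-17

Earliest priority filing: 22 January 2014.
Base term: 22 January 2014 + 17 years → 22 January 2031.
Appellate Stay Credit: +635 days → 18 October 2032.
Prosecution Delay Deduction: −62 days → 17 August 2032.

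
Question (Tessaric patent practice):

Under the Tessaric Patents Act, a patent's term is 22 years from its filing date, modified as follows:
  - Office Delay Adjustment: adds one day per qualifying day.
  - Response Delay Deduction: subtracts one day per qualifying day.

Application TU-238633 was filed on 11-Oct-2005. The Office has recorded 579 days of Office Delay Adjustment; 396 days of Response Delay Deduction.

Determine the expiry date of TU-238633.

Base term: filing date + 22 years → 11 October 2027.
Office Delay Adjustment: +579 days → 12 May 2029.
Response Delay Deduction: −396 days → 11 April 2028.

April 11, 2028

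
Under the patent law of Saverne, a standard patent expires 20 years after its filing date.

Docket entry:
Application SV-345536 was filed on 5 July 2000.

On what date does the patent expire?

Filing date + 20 years → 5 July 2020.

July 5, 2020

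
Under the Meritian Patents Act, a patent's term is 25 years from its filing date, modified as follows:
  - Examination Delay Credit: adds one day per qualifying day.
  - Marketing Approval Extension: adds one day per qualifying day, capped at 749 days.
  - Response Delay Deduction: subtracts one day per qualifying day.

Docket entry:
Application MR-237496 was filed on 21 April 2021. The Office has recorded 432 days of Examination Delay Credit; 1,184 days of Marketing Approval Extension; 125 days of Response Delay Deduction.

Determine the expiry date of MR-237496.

2049-03-12

Base term: filing date + 25 years → 21 April 2046.
Examination Delay Credit: +432 days → 27 June 2047.
Marketing Approval Extension: 1184 days claimed exceeds the 749-day cap, so +749 days → 15 July 2049.
Response Delay Deduction: −125 days → 12 March 2049.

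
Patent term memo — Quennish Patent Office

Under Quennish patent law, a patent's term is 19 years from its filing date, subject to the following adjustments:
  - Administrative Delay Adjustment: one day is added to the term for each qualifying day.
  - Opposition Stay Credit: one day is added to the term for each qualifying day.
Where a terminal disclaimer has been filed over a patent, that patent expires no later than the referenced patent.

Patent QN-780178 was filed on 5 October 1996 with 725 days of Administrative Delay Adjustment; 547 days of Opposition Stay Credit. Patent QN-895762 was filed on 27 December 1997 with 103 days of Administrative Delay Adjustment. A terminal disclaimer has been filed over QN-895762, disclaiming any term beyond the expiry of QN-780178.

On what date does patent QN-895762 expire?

April 9, 2017

Natural term of QN-895762:
  Base: filing + 19 years → 27 December 2016.
  Administrative Delay Adjustment: +103 days → 9 April 2017.
Expiry of referenced patent QN-780178:
  Base: filing + 19 years → 5 October 2015.
  Administrative Delay Adjustment: +725 days → 29 September 2017.
  Opposition Stay Credit: +547 days → 30 March 2019.
Terminal disclaimer: QN-895762 expires on the earlier of 9 April 2017 and 30 March 2019.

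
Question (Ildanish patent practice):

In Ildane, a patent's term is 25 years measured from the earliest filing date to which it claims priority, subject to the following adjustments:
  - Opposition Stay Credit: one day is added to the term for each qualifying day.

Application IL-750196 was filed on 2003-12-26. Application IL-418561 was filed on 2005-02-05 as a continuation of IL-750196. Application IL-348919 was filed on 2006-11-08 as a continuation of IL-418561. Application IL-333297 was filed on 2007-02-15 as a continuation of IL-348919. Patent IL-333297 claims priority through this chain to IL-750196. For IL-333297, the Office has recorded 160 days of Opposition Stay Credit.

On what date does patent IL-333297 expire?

Earliest priority filing: 26 December 2003.
Base term: 26 December 2003 + 25 years → 26 December 2028.
Opposition Stay Credit: +160 days → 4 June 2029.

June 4, 2029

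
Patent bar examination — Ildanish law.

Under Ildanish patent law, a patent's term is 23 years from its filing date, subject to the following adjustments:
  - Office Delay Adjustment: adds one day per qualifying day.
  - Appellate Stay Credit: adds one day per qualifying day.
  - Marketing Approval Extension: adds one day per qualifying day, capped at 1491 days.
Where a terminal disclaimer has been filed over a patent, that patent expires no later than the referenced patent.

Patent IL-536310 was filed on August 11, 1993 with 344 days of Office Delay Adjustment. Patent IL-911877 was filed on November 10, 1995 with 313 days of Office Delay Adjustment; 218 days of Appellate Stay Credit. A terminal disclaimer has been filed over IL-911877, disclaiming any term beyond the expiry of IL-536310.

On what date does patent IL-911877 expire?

Natural term of IL-911877:
  Base: filing + 23 years → 10 November 2018.
  Office Delay Adjustment: +313 days → 19 September 2019.
  Appellate Stay Credit: +218 days → 24 April 2020.
Expiry of referenced patent IL-536310:
  Base: filing + 23 years → 11 August 2016.
  Office Delay Adjustment: +344 days → 21 July 2017.
Terminal disclaimer: IL-911877 expires on the earlier of 24 April 2020 and 21 July 2017.

2017-07-21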